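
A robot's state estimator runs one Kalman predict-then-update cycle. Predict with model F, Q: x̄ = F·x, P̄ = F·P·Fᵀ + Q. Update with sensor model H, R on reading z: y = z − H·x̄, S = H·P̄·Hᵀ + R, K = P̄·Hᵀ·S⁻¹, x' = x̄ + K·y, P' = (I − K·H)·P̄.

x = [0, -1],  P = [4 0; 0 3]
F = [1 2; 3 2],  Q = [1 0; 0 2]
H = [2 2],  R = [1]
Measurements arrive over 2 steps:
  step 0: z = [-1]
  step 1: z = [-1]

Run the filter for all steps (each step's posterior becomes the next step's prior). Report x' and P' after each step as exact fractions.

step 0: x̄ = F·x = [-2, -2]
step 0: P̄ = F·P·Fᵀ + Q = [17 24; 24 50]
step 0: y = z − H·x̄ = [7]
step 0: S = H·P̄·Hᵀ + R = [461]
step 0: K = P̄·Hᵀ·S⁻¹ = [82/461; 148/461]
step 0: x' = x̄ + K·y = [-348/461, 114/461]
step 0: P' = (I − K·H)·P̄ = [1113/461 -1072/461; -1072/461 1146/461]
step 1: x̄ = F·x = [-120/461, -816/461]
step 1: P̄ = F·P·Fᵀ + Q = [1870/461 -653/461; -653/461 2659/461]
step 1: y = z − H·x̄ = [1411/461]
step 1: S = H·P̄·Hᵀ + R = [13353/461]
step 1: K = P̄·Hᵀ·S⁻¹ = [2434/13353; 4012/13353]
step 1: x' = x̄ + K·y = [3974/13353, -11356/13353]
step 1: P' = (I − K·H)·P̄ = [41314/13353 -40097/13353; -40097/13353 42103/13353]

step 0: x' = [-348/461, 114/461], P' = [1113/461 -1072/461; -1072/461 1146/461]
step 1: x' = [3974/13353, -11356/13353], P' = [41314/13353 -40097/13353; -40097/13353 42103/13353]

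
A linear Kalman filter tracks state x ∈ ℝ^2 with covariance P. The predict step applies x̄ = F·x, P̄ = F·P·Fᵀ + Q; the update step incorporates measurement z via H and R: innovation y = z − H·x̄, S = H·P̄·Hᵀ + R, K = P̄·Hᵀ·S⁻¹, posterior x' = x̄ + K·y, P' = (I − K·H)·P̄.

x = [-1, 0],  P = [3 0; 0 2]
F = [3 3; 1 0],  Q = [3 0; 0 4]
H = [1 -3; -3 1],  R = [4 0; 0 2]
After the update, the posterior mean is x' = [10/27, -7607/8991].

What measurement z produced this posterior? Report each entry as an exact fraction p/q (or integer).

x̄ = F·x = [-3, -1]
P̄ = F·P·Fᵀ + Q = [48 9; 9 7]
S = H·P̄·Hᵀ + R = [61 -75; -75 387]
K = P̄·Hᵀ·S⁻¹ = [-1/9 -10/27; -1024/2997 -1060/8991]
x' − x̄ = [91/27, 1384/8991] = K·y
y = (KᵀK)⁻¹·Kᵀ·(x' − x̄) = [3, -10]
z = y + H·x̄ = [3, -10] + [0, 8] = [3, -2]

z = [3, -2]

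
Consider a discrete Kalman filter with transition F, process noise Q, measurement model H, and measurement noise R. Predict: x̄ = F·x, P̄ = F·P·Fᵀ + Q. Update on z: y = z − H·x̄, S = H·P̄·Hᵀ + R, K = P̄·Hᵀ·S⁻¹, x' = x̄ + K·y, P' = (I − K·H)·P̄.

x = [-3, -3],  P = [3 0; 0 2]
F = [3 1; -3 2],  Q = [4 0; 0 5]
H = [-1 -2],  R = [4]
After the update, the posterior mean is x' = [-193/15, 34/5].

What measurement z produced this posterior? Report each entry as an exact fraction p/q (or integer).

x̄ = F·x = [-12, 3]
P̄ = F·P·Fᵀ + Q = [33 -23; -23 40]
S = H·P̄·Hᵀ + R = [105]
K = P̄·Hᵀ·S⁻¹ = [13/105; -19/35]
x' − x̄ = [-13/15, 19/5] = K·y
y = (KᵀK)⁻¹·Kᵀ·(x' − x̄) = [-7]
z = y + H·x̄ = [-7] + [6] = [-1]

z = [-1]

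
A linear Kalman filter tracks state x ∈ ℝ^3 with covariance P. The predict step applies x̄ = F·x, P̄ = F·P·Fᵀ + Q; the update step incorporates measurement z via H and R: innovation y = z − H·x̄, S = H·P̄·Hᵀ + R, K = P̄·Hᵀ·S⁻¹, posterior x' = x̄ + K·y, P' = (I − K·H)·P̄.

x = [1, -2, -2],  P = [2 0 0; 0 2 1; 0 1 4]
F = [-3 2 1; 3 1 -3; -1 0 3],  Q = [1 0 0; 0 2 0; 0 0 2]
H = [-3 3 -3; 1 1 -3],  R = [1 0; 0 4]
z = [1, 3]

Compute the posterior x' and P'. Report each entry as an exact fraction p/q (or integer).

x̄ = F·x = [-9, 7, -7]
P̄ = F·P·Fᵀ + Q = [35 -31 24; -31 52 -39; 24 -39 40]
y = z − H·x̄ = [-68, -16]
S = H·P̄·Hᵀ + R = [2836 1023; 1023 479]
K = P̄·Hᵀ·S⁻¹ = [-59766/311915 83362/311915; 6828/62383 3390/62383; -9906/311915 -66753/311915]
x' = x̄ + K·y = [-76939/311915, -81863/62383, -441749/311915]
P' = (I − K·H)·P̄ = [448821/311915 140207/62383 272136/311915; 140207/62383 277048/62383 134565/62383; 272136/311915 134565/62383 403991/311915]

x' = [-76939/311915, -81863/62383, -441749/311915]
P' = [448821/311915 140207/62383 272136/311915; 140207/62383 277048/62383 134565/62383; 272136/311915 134565/62383 403991/311915]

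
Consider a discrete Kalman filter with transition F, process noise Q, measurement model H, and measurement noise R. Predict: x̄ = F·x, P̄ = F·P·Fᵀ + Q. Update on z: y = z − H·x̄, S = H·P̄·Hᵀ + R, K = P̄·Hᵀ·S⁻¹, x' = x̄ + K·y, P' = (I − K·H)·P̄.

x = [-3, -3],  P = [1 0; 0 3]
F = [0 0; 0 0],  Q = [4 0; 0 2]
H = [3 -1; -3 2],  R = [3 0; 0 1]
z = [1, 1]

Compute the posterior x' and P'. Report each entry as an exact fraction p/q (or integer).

x' = [48/245, 22/35]
P' = [116/245 24/35; 24/35 6/5]

x̄ = F·x = [0, 0]
P̄ = F·P·Fᵀ + Q = [4 0; 0 2]
y = z − H·x̄ = [1, 1]
S = H·P̄·Hᵀ + R = [41 -40; -40 45]
K = P̄·Hᵀ·S⁻¹ = [12/49 -12/245; 2/7 12/35]
x' = x̄ + K·y = [48/245, 22/35]
P' = (I − K·H)·P̄ = [116/245 24/35; 24/35 6/5]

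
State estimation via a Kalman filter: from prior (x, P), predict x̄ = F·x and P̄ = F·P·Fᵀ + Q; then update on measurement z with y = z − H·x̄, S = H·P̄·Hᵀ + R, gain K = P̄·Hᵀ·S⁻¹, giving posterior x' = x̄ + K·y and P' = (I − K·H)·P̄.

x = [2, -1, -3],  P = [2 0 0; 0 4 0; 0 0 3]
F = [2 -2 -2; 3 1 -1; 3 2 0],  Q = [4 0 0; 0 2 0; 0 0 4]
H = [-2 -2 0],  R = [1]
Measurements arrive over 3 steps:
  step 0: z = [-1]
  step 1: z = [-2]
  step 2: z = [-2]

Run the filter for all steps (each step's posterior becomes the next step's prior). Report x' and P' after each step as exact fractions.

step 0: x̄ = F·x = [12, 8, 4]
step 0: P̄ = F·P·Fᵀ + Q = [40 10 -4; 10 27 26; -4 26 38]
step 0: y = z − H·x̄ = [39]
step 0: S = H·P̄·Hᵀ + R = [349]
step 0: K = P̄·Hᵀ·S⁻¹ = [-100/349; -74/349; -44/349]
step 0: x' = x̄ + K·y = [288/349, -94/349, -320/349]
step 0: P' = (I − K·H)·P̄ = [3960/349 -3910/349 -5796/349; -3910/349 3947/349 5818/349; -5796/349 5818/349 11326/349]
step 1: x̄ = F·x = [1404/349, 1090/349, 676/349]
step 1: P̄ = F·P·Fᵀ + Q = [202520/349 100526/349 27296/349; 100526/349 51291/349 14096/349; 27296/349 14096/349 5904/349]
step 1: y = z − H·x̄ = [4290/349]
step 1: S = H·P̄·Hᵀ + R = [1819801/349]
step 1: K = P̄·Hᵀ·S⁻¹ = [-606092/1819801; -303634/1819801; -82784/1819801]
step 1: x' = x̄ + K·y = [-129324/1819801, 1951270/1819801, 2507284/1819801]
step 1: P' = (I − K·H)·P̄ = [3434344/1819801 -3131298/1819801 -1436768/1819801; -3131298/1819801 3283115/1819801 1478160/1819801; -1436768/1819801 1478160/1819801 11148752/1819801]
step 2: x̄ = F·x = [-129236/25631, -943986/1819801, 3514568/1819801]
step 2: P̄ = F·P·Fᵀ + Q = [25216/361 850094/25631 231608/25631; 850094/25631 35857065/1819801 10647628/1819801; 231608/25631 10647628/1819801 13745184/1819801]
step 2: y = z − H·x̄ = [-1256794/95779]
step 2: S = H·P̄·Hᵀ + R = [3148357/5041]
step 2: K = P̄·Hᵀ·S⁻¹ = [-19733740/59818783; -10127762/59818783; -2851768/59818783]
step 2: x' = x̄ + K·y = [-810813252/1136556877, 1935430586/1136556877, 2906010648/1136556877]
step 2: P' = (I − K·H)·P̄ = [2138326512/1136556877 -1950855982/1136556877 -893460984/1136556877; -1950855982/1136556877 2047069721/1136556877 920552780/1136556877; -893460984/1136556877 920552780/1136556877 6971268704/1136556877]

step 0: x' = [288/349, -94/349, -320/349], P' = [3960/349 -3910/349 -5796/349; -3910/349 3947/349 5818/349; -5796/349 5818/349 11326/349]
step 1: x' = [-129324/1819801, 1951270/1819801, 2507284/1819801], P' = [3434344/1819801 -3131298/1819801 -1436768/1819801; -3131298/1819801 3283115/1819801 1478160/1819801; -1436768/1819801 1478160/1819801 11148752/1819801]
step 2: x' = [-810813252/1136556877, 1935430586/1136556877, 2906010648/1136556877], P' = [2138326512/1136556877 -1950855982/1136556877 -893460984/1136556877; -1950855982/1136556877 2047069721/1136556877 920552780/1136556877; -893460984/1136556877 920552780/1136556877 6971268704/1136556877]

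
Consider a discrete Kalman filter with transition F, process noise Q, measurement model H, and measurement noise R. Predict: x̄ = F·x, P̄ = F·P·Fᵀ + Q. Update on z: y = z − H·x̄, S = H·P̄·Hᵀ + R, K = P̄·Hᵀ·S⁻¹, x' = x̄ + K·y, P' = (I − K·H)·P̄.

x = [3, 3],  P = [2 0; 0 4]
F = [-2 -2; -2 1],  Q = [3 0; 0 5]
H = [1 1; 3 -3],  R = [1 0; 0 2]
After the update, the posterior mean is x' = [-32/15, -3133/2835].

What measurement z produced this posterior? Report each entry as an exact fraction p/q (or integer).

x̄ = F·x = [-12, -3]
P̄ = F·P·Fᵀ + Q = [27 0; 0 17]
S = H·P̄·Hᵀ + R = [45 30; 30 398]
K = P̄·Hᵀ·S⁻¹ = [22/45 1/6; 4148/8505 -187/1134]
x' − x̄ = [148/15, 5372/2835] = K·y
y = (KᵀK)⁻¹·Kᵀ·(x' − x̄) = [12, 24]
z = y + H·x̄ = [12, 24] + [-15, -27] = [-3, -3]

z = [-3, -3]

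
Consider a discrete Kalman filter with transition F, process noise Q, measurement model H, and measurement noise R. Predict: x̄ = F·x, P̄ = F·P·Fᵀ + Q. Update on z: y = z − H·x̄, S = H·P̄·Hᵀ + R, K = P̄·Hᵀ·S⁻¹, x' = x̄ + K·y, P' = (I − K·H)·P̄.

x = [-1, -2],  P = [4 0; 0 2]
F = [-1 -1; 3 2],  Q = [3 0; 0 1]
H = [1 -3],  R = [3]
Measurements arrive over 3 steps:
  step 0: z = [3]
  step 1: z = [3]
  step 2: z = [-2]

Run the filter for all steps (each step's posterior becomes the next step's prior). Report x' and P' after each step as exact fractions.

step 0: x' = [2/3, -140/171], P' = [8/3 7/9; 7/9 284/513]
step 1: x' = [126996/214271, -169920/214271], P' = [544263/214271 157431/214271; 157431/214271 115391/214271]
step 2: x' = [775921/42667432, 3566198/5333429], P' = [216730617/85334864 3917127/5333429; 3917127/5333429 2870762/5333429]

step 0: x̄ = F·x = [3, -7]
step 0: P̄ = F·P·Fᵀ + Q = [9 -16; -16 45]
step 0: y = z − H·x̄ = [-21]
step 0: S = H·P̄·Hᵀ + R = [513]
step 0: K = P̄·Hᵀ·S⁻¹ = [1/9; -151/513]
step 0: x' = x̄ + K·y = [2/3, -140/171]
step 0: P' = (I − K·H)·P̄ = [8/3 7/9; 7/9 284/513]
step 1: x̄ = F·x = [26/171, 62/171]
step 1: P̄ = F·P·Fᵀ + Q = [3989/513 -6667/513; -6667/513 18749/513]
step 1: y = z − H·x̄ = [673/171]
step 1: S = H·P̄·Hᵀ + R = [214271/513]
step 1: K = P̄·Hᵀ·S⁻¹ = [23990/214271; -62914/214271]
step 1: x' = x̄ + K·y = [126996/214271, -169920/214271]
step 1: P' = (I − K·H)·P̄ = [544263/214271 157431/214271; 157431/214271 115391/214271]
step 2: x̄ = F·x = [42924/214271, 41148/214271]
step 2: P̄ = F·P·Fᵀ + Q = [1617329/214271 -2650726/214271; -2650726/214271 7463374/214271]
step 2: y = z − H·x̄ = [-348022/214271]
step 2: S = H·P̄·Hᵀ + R = [85334864/214271]
step 2: K = P̄·Hᵀ·S⁻¹ = [9569507/85334864; -1565053/5333429]
step 2: x' = x̄ + K·y = [775921/42667432, 3566198/5333429]
step 2: P' = (I − K·H)·P̄ = [216730617/85334864 3917127/5333429; 3917127/5333429 2870762/5333429]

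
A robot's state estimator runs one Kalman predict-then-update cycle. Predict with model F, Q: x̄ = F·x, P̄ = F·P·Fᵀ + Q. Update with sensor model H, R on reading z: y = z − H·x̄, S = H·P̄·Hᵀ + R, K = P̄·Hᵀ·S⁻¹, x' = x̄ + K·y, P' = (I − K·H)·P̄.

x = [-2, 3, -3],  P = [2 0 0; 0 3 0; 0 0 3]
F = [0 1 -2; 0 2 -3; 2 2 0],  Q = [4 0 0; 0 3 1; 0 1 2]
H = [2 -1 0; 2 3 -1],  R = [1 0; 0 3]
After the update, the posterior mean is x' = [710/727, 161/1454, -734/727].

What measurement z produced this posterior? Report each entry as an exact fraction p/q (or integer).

z = [2, 3]

x̄ = F·x = [9, 15, 2]
P̄ = F·P·Fᵀ + Q = [19 24 6; 24 42 13; 6 13 22]
S = H·P̄·Hᵀ + R = [23 47; 47 665]
K = P̄·Hᵀ·S⁻¹ = [737/2181 289/2181; -3577/13086 3421/13086; -338/2181 119/2181]
x' − x̄ = [-5833/727, -21649/1454, -2188/727] = K·y
y = (KᵀK)⁻¹·Kᵀ·(x' − x̄) = [-1, -58]
z = y + H·x̄ = [-1, -58] + [3, 61] = [2, 3]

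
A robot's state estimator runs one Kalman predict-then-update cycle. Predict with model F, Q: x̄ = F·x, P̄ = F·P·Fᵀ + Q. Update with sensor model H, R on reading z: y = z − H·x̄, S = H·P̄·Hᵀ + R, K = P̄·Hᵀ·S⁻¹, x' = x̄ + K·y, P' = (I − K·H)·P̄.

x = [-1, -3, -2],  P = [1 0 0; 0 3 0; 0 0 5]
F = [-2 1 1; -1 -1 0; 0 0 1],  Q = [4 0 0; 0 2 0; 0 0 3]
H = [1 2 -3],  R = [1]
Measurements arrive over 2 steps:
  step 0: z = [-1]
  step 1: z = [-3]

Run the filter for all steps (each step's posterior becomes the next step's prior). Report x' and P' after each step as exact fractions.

step 0: x' = [-225/79, 184/79, 70/79], P' = [1263/79 -68/79 376/79; -68/79 353/79 209/79; 376/79 209/79 271/79]
step 1: x' = [61430/10371, -17090/10371, 19364/10371], P' = [1006202/31113 -150506/31113 232052/31113; -150506/31113 101867/31113 15559/31113; 232052/31113 15559/31113 88712/31113]

step 0: x̄ = F·x = [-3, 4, -2]
step 0: P̄ = F·P·Fᵀ + Q = [16 -1 5; -1 6 0; 5 0 8]
step 0: y = z − H·x̄ = [-12]
step 0: S = H·P̄·Hᵀ + R = [79]
step 0: K = P̄·Hᵀ·S⁻¹ = [-1/79; 11/79; -19/79]
step 0: x' = x̄ + K·y = [-225/79, 184/79, 70/79]
step 0: P' = (I − K·H)·P̄ = [1263/79 -68/79 376/79; -68/79 353/79 209/79; 376/79 209/79 271/79]
step 1: x̄ = F·x = [704/79, 41/79, 70/79]
step 1: P̄ = F·P·Fᵀ + Q = [5178/79 1520/79 -272/79; 1520/79 1638/79 -585/79; -272/79 -585/79 508/79]
step 1: y = z − H·x̄ = [-813/79]
step 1: S = H·P̄·Hᵀ + R = [31113/79]
step 1: K = P̄·Hᵀ·S⁻¹ = [9034/31113; 6551/31113; -2966/31113]
step 1: x' = x̄ + K·y = [61430/10371, -17090/10371, 19364/10371]
step 1: P' = (I − K·H)·P̄ = [1006202/31113 -150506/31113 232052/31113; -150506/31113 101867/31113 15559/31113; 232052/31113 15559/31113 88712/31113]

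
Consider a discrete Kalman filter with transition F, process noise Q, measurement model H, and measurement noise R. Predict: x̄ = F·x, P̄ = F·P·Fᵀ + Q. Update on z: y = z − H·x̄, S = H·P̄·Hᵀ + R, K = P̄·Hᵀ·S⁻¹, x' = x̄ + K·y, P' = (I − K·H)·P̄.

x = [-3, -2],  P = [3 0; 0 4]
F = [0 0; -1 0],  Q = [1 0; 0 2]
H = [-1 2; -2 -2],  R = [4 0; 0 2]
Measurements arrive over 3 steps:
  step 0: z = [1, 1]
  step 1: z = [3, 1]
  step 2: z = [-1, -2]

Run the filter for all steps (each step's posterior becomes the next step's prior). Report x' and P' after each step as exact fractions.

step 0: x̄ = F·x = [0, 3]
step 0: P̄ = F·P·Fᵀ + Q = [1 0; 0 5]
step 0: y = z − H·x̄ = [-5, 7]
step 0: S = H·P̄·Hᵀ + R = [25 -18; -18 26]
step 0: K = P̄·Hᵀ·S⁻¹ = [-31/163 -34/163; 40/163 -35/163]
step 0: x' = x̄ + K·y = [-83/163, 44/163]
step 0: P' = (I − K·H)·P̄ = [64/163 -30/163; -30/163 65/163]
step 1: x̄ = F·x = [0, 83/163]
step 1: P̄ = F·P·Fᵀ + Q = [1 0; 0 390/163]
step 1: y = z − H·x̄ = [323/163, 329/163]
step 1: S = H·P̄·Hᵀ + R = [2375/163 -1234/163; -1234/163 2538/163]
step 1: K = P̄·Hᵀ·S⁻¹ = [-2503/13819 -2992/13819; 240/1063 -210/1063]
step 1: x' = x̄ + K·y = [-10999/13819, 593/1063]
step 1: P' = (I − K·H)·P̄ = [5332/13819 -180/1063; -180/1063 390/1063]
step 2: x̄ = F·x = [0, 10999/13819]
step 2: P̄ = F·P·Fᵀ + Q = [1 0; 0 32970/13819]
step 2: y = z − H·x̄ = [-35817/13819, -5640/13819]
step 2: S = H·P̄·Hᵀ + R = [200975/13819 -104242/13819; -104242/13819 214794/13819]
step 2: K = P̄·Hᵀ·S⁻¹ = [-211639/1168747 -253096/1168747; 263760/1168747 -230790/1168747]
step 2: x' = x̄ + K·y = [651837/1168747, 340807/1168747]
step 2: P' = (I − K·H)·P̄ = [450916/1168747 -197820/1168747; -197820/1168747 428610/1168747]

step 0: x' = [-83/163, 44/163], P' = [64/163 -30/163; -30/163 65/163]
step 1: x' = [-10999/13819, 593/1063], P' = [5332/13819 -180/1063; -180/1063 390/1063]
step 2: x' = [651837/1168747, 340807/1168747], P' = [450916/1168747 -197820/1168747; -197820/1168747 428610/1168747]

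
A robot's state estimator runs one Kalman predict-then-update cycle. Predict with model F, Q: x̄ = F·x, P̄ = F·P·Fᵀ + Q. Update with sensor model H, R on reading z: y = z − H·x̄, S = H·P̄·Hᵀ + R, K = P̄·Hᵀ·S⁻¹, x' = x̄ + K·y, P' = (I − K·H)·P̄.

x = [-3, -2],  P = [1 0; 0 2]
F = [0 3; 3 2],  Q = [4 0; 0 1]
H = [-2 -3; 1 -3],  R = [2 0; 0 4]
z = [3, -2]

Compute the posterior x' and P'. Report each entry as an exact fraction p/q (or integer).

x̄ = F·x = [-6, -13]
P̄ = F·P·Fᵀ + Q = [22 12; 12 18]
y = z − H·x̄ = [-48, -35]
S = H·P̄·Hᵀ + R = [396 154; 154 116]
K = P̄·Hᵀ·S⁻¹ = [-1781/5555 154/505; -129/1111 -21/101]
x' = x̄ + K·y = [-7132/5555, -166/1111]
P' = (I − K·H)·P̄ = [3446/5555 -222/1111; -222/1111 234/1111]

x' = [-7132/5555, -166/1111]
P' = [3446/5555 -222/1111; -222/1111 234/1111]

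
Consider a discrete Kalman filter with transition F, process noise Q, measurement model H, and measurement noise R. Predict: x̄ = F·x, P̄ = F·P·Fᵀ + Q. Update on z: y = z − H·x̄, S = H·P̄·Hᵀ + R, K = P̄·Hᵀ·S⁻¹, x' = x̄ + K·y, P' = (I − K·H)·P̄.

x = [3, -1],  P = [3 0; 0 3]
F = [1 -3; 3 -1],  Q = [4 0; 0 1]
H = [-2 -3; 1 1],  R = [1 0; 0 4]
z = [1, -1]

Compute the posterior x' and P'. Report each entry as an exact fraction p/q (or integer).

x̄ = F·x = [6, 10]
P̄ = F·P·Fᵀ + Q = [34 18; 18 31]
y = z − H·x̄ = [43, -17]
S = H·P̄·Hᵀ + R = [632 -251; -251 105]
K = P̄·Hᵀ·S⁻¹ = [242/3359 2242/3359; -1246/3359 -1411/3359]
x' = x̄ + K·y = [-7554/3359, 3999/3359]
P' = (I − K·H)·P̄ = [27146/3359 -18178/3359; -18178/3359 12534/3359]

x' = [-7554/3359, 3999/3359]
P' = [27146/3359 -18178/3359; -18178/3359 12534/3359]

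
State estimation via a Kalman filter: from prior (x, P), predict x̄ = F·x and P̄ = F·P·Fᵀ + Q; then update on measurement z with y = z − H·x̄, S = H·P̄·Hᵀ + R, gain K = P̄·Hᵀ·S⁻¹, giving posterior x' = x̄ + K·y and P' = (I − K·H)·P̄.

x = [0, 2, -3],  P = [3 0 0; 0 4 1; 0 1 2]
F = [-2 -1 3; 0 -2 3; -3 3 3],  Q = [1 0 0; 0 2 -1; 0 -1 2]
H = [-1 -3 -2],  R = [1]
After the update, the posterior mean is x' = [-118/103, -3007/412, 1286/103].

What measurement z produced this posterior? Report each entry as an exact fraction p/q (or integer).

x̄ = F·x = [-11, -13, -3]
P̄ = F·P·Fᵀ + Q = [29 17 30; 17 24 -4; 30 -4 101]
S = H·P̄·Hᵀ + R = [824]
K = P̄·Hᵀ·S⁻¹ = [-35/206; -81/824; -55/206]
x' − x̄ = [1015/103, 2349/412, 1595/103] = K·y
y = (KᵀK)⁻¹·Kᵀ·(x' − x̄) = [-58]
z = y + H·x̄ = [-58] + [56] = [-2]

z = [-2]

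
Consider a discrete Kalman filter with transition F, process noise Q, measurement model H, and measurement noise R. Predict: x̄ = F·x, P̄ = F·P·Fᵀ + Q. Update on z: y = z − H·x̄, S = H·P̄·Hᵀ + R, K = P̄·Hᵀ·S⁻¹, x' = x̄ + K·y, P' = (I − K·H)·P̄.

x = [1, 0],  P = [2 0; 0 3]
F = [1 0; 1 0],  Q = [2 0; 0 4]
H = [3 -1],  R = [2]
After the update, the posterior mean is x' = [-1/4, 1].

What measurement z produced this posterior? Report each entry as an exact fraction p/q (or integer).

z = [-2]

x̄ = F·x = [1, 1]
P̄ = F·P·Fᵀ + Q = [4 2; 2 6]
S = H·P̄·Hᵀ + R = [32]
K = P̄·Hᵀ·S⁻¹ = [5/16; 0]
x' − x̄ = [-5/4, 0] = K·y
y = (KᵀK)⁻¹·Kᵀ·(x' − x̄) = [-4]
z = y + H·x̄ = [-4] + [2] = [-2]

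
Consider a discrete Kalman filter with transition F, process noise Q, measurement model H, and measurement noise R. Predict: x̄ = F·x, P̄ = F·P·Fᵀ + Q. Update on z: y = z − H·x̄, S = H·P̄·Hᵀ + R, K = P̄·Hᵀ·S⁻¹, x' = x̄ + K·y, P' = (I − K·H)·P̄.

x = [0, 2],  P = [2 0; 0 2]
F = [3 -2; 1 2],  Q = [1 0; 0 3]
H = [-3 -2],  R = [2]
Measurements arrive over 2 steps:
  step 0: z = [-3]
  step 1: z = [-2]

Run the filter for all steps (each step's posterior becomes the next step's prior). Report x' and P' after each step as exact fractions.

step 0: x' = [-79/39, 176/39], P' = [206/39 -298/39; -298/39 3149/273]
step 1: x' = [-329122/285141, 256577/95047], P' = [912746/285141 -416570/95047; -416570/95047 612583/95047]

step 0: x̄ = F·x = [-4, 4]
step 0: P̄ = F·P·Fᵀ + Q = [27 -2; -2 13]
step 0: y = z − H·x̄ = [-7]
step 0: S = H·P̄·Hᵀ + R = [273]
step 0: K = P̄·Hᵀ·S⁻¹ = [-11/39; -20/273]
step 0: x' = x̄ + K·y = [-79/39, 176/39]
step 0: P' = (I − K·H)·P̄ = [206/39 -298/39; -298/39 3149/273]
step 1: x̄ = F·x = [-589/39, 7]
step 1: P̄ = F·P·Fᵀ + Q = [50879/273 -426/7; -426/7 167/7]
step 1: y = z − H·x̄ = [-433/13]
step 1: S = H·P̄·Hᵀ + R = [95047/91]
step 1: K = P̄·Hᵀ·S⁻¹ = [-39803/95047; 12272/95047]
step 1: x' = x̄ + K·y = [-329122/285141, 256577/95047]
step 1: P' = (I − K·H)·P̄ = [912746/285141 -416570/95047; -416570/95047 612583/95047]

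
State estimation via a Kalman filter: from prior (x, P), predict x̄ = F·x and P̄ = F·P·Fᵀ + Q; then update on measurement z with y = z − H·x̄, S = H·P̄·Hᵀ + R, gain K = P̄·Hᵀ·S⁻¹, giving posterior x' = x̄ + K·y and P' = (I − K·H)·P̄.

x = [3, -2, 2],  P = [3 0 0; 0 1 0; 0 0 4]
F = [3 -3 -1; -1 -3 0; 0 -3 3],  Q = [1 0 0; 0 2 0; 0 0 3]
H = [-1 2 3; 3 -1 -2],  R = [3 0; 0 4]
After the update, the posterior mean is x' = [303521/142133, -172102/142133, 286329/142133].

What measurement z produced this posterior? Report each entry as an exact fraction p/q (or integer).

z = [1, 3]

x̄ = F·x = [13, 3, 12]
P̄ = F·P·Fᵀ + Q = [41 0 -3; 0 14 9; -3 9 48]
S = H·P̄·Hᵀ + R = [658 -535; -535 651]
K = P̄·Hᵀ·S⁻¹ = [36465/142133 58132/142133; 18685/142133 8369/142133; 46425/142133 13263/142133]
x' − x̄ = [-1544208/142133, -598501/142133, -1419267/142133] = K·y
y = (KᵀK)⁻¹·Kᵀ·(x' − x̄) = [-28, -9]
z = y + H·x̄ = [-28, -9] + [29, 12] = [1, 3]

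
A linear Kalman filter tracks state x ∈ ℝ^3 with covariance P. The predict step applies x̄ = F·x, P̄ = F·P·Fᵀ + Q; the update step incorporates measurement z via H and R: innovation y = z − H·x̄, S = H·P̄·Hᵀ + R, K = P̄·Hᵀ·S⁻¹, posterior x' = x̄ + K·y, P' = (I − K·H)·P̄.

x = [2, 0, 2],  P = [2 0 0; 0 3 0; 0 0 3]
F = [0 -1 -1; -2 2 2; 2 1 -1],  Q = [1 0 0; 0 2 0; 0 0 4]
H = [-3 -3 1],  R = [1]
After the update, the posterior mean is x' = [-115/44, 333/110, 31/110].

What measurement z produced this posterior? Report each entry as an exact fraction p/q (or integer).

z = [-1]

x̄ = F·x = [-2, 0, 2]
P̄ = F·P·Fᵀ + Q = [7 -12 0; -12 34 -8; 0 -8 18]
S = H·P̄·Hᵀ + R = [220]
K = P̄·Hᵀ·S⁻¹ = [3/44; -37/110; 21/110]
x' − x̄ = [-27/44, 333/110, -189/110] = K·y
y = (KᵀK)⁻¹·Kᵀ·(x' − x̄) = [-9]
z = y + H·x̄ = [-9] + [8] = [-1]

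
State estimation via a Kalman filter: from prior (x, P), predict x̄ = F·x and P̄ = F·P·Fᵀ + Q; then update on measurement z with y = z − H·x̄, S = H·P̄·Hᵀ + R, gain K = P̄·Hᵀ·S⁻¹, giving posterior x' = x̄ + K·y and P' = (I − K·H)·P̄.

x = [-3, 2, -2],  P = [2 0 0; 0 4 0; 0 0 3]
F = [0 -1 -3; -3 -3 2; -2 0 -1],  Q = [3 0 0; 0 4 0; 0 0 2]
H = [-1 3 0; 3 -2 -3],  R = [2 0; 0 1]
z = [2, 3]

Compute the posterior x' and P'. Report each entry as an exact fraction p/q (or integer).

x' = [317369/34449, 41869/11483, 66937/11483]
P' = [1909936/103347 216178/34449 163098/11483; 216178/34449 26978/11483 53730/11483; 163098/11483 53730/11483 127697/11483]

x̄ = F·x = [4, -1, 8]
P̄ = F·P·Fᵀ + Q = [34 -6 9; -6 70 6; 9 6 13]
y = z − H·x̄ = [9, 13]
S = H·P̄·Hᵀ + R = [702 -615; -615 686]
K = P̄·Hᵀ·S⁻¹ = [17833/103347 9698/34449; 13312/34449 1032/11483; -954/11483 -1257/11483]
x' = x̄ + K·y = [317369/34449, 41869/11483, 66937/11483]
P' = (I − K·H)·P̄ = [1909936/103347 216178/34449 163098/11483; 216178/34449 26978/11483 53730/11483; 163098/11483 53730/11483 127697/11483]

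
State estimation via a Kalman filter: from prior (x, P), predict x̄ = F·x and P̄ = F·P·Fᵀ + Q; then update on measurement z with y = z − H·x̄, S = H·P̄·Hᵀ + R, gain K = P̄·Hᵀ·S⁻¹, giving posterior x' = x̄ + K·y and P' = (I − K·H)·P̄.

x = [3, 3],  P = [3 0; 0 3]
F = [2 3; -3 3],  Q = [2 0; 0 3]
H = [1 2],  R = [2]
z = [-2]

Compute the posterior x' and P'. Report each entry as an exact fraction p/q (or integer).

x' = [3602/307, -2091/307]
P' = [9106/307 -4494/307; -4494/307 2370/307]

x̄ = F·x = [15, 0]
P̄ = F·P·Fᵀ + Q = [41 9; 9 57]
y = z − H·x̄ = [-17]
S = H·P̄·Hᵀ + R = [307]
K = P̄·Hᵀ·S⁻¹ = [59/307; 123/307]
x' = x̄ + K·y = [3602/307, -2091/307]
P' = (I − K·H)·P̄ = [9106/307 -4494/307; -4494/307 2370/307]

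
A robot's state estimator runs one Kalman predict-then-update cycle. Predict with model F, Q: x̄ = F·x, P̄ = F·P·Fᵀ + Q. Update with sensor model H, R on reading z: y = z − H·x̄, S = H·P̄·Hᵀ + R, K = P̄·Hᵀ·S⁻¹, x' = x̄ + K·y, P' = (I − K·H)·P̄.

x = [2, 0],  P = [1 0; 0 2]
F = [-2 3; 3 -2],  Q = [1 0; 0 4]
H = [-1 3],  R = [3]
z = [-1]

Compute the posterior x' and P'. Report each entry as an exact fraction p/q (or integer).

x' = [479/323, 75/323]
P' = [1500/323 423/323; 423/323 222/323]

x̄ = F·x = [-4, 6]
P̄ = F·P·Fᵀ + Q = [23 -18; -18 21]
y = z − H·x̄ = [-23]
S = H·P̄·Hᵀ + R = [323]
K = P̄·Hᵀ·S⁻¹ = [-77/323; 81/323]
x' = x̄ + K·y = [479/323, 75/323]
P' = (I − K·H)·P̄ = [1500/323 423/323; 423/323 222/323]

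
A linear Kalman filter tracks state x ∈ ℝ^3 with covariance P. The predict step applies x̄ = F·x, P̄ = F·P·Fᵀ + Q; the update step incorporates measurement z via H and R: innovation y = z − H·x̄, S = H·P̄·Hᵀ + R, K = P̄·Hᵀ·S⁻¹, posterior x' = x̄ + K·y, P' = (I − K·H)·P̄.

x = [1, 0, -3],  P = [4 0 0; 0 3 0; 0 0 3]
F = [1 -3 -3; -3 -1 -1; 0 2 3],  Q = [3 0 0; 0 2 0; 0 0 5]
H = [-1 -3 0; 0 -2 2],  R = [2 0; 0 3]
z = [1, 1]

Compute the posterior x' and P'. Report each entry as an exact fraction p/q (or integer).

x' = [5047/1431, -760/477, -637/477]
P' = [892970/27189 -101216/9063 -108449/9063; -101216/9063 12116/3021 12869/3021; -108449/9063 12869/3021 15764/3021]

x̄ = F·x = [10, 0, -9]
P̄ = F·P·Fᵀ + Q = [61 6 -45; 6 44 -15; -45 -15 44]
y = z − H·x̄ = [11, 19]
S = H·P̄·Hᵀ + R = [495 456; 456 475]
K = P̄·Hᵀ·S⁻¹ = [473/1431 -4822/9063; -206/477 502/3021; -194/477 1930/3021]
x' = x̄ + K·y = [5047/1431, -760/477, -637/477]
P' = (I − K·H)·P̄ = [892970/27189 -101216/9063 -108449/9063; -101216/9063 12116/3021 12869/3021; -108449/9063 12869/3021 15764/3021]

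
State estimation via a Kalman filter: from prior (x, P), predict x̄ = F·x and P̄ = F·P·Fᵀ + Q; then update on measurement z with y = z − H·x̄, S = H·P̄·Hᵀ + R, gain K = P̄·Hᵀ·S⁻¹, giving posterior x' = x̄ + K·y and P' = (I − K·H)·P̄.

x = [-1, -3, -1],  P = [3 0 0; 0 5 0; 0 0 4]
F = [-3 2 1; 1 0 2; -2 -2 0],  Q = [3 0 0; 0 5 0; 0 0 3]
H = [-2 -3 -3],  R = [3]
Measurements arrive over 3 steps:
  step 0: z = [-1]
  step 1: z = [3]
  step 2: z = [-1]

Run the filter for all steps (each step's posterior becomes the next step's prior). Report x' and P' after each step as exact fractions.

step 0: x' = [-503/101, -355/101, 725/101], P' = [7641/202 -959/101 -3143/202; -959/101 5920/303 -3976/303; -3143/202 -3976/303 14321/606]
step 1: x' = [-8615028/855697, 4216459/855697, 684804/855697], P' = [1050739656/4278485 -104889186/855697 -175088532/4278485; -104889186/855697 54792802/855697 15167227/855697; -175088532/4278485 15167227/855697 41506489/4278485]
step 2: x' = [11735888974/3725614019, -50342707359/18628070095, 17506159213/18628070095], P' = [359205119772/3725614019 -184405526994/3725614019 -53433960210/3725614019; -184405526994/3725614019 526080094206/18628070095 87358607141/18628070095; -53433960210/3725614019 87358607141/18628070095 18554834876/3725614019]

step 0: x̄ = F·x = [-4, -3, 8]
step 0: P̄ = F·P·Fᵀ + Q = [54 -1 -2; -1 24 -6; -2 -6 35]
step 0: y = z − H·x̄ = [6]
step 0: S = H·P̄·Hᵀ + R = [606]
step 0: K = P̄·Hᵀ·S⁻¹ = [-33/202; -26/303; -83/606]
step 0: x' = x̄ + K·y = [-503/101, -355/101, 725/101]
step 0: P' = (I − K·H)·P̄ = [7641/202 -959/101 -3143/202; -959/101 5920/303 -3976/303; -3143/202 -3976/303 14321/606]
step 1: x̄ = F·x = [1524/101, 947/101, 1716/101]
step 1: P̄ = F·P·Fᵀ + Q = [181810/303 -18149/303 56716/303; -18149/303 45521/606 17593/303; 56716/303 17593/303 47419/303]
step 1: y = z − H·x̄ = [11340/101]
step 1: S = H·P̄·Hᵀ + R = [4278485/606]
step 1: K = P̄·Hᵀ·S⁻¹ = [-958642/4278485; -33905/855697; -616936/4278485]
step 1: x' = x̄ + K·y = [-8615028/855697, 4216459/855697, 684804/855697]
step 1: P' = (I − K·H)·P̄ = [1050739656/4278485 -104889186/855697 -175088532/4278485; -104889186/855697 54792802/855697 15167227/855697; -175088532/4278485 15167227/855697 41506489/4278485]
step 2: x̄ = F·x = [34962806/855697, -7245420/855697, 8797138/855697]
step 2: P̄ = F·P·Fᵀ + Q = [3650816356/855697 -587862130/855697 871638966/855697; -587862130/855697 537803909/4278485 -655577864/4278485; 871638966/855697 -655577864/4278485 1116082679/4278485]
step 2: y = z − H·x̄ = [73725069/855697]
step 2: S = H·P̄·Hᵀ + R = [18628070095/855697]
step 2: K = P̄·Hᵀ·S⁻¹ = [-1630592644/3725614019; 1246388633/18628070095; -2019580821/18628070095]
step 2: x' = x̄ + K·y = [11735888974/3725614019, -50342707359/18628070095, 17506159213/18628070095]
step 2: P' = (I − K·H)·P̄ = [359205119772/3725614019 -184405526994/3725614019 -53433960210/3725614019; -184405526994/3725614019 526080094206/18628070095 87358607141/18628070095; -53433960210/3725614019 87358607141/18628070095 18554834876/3725614019]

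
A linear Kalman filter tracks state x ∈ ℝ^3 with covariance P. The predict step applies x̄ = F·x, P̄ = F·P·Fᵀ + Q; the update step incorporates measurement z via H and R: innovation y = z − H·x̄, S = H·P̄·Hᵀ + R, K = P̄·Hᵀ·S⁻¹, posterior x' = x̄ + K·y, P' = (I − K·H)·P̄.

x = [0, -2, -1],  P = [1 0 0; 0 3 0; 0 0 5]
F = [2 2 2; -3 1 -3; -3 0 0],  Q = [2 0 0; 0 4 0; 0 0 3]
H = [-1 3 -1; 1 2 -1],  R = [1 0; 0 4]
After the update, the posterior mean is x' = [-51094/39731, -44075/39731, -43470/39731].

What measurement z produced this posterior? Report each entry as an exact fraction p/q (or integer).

z = [-1, -2]

x̄ = F·x = [-6, 1, 0]
P̄ = F·P·Fᵀ + Q = [38 -30 -6; -30 61 9; -6 9 12]
S = H·P̄·Hᵀ + R = [714 265; 265 154]
K = P̄·Hᵀ·S⁻¹ = [-14548/39731 20906/39731; 9421/39731 5202/39731; 3234/39731 -5565/39731]
x' − x̄ = [187292/39731, -83806/39731, -43470/39731] = K·y
y = (KᵀK)⁻¹·Kᵀ·(x' − x̄) = [-10, 2]
z = y + H·x̄ = [-10, 2] + [9, -4] = [-1, -2]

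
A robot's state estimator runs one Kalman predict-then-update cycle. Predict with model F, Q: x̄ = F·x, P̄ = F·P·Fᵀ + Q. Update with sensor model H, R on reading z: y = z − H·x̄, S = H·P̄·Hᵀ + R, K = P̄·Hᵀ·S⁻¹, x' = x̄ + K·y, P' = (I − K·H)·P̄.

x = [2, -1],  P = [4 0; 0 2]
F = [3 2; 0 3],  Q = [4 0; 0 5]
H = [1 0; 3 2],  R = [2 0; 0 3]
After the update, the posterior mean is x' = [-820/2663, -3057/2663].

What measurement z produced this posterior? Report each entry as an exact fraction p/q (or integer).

x̄ = F·x = [4, -3]
P̄ = F·P·Fᵀ + Q = [48 12; 12 23]
S = H·P̄·Hᵀ + R = [50 168; 168 671]
K = P̄·Hᵀ·S⁻¹ = [1992/2663 168/2663; -2862/2663 1042/2663]
x' − x̄ = [-11472/2663, 4932/2663] = K·y
y = (KᵀK)⁻¹·Kᵀ·(x' − x̄) = [-5, -9]
z = y + H·x̄ = [-5, -9] + [4, 6] = [-1, -3]

z = [-1, -3]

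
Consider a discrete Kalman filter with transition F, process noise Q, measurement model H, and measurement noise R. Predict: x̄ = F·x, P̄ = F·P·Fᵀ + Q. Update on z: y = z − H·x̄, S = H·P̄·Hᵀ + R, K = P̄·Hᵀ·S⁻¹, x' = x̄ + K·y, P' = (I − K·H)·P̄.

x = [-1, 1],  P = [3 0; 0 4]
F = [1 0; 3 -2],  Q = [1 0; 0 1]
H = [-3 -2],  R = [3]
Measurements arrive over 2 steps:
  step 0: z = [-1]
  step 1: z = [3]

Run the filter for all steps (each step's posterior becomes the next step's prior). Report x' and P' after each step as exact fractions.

step 0: x̄ = F·x = [-1, -5]
step 0: P̄ = F·P·Fᵀ + Q = [4 9; 9 44]
step 0: y = z − H·x̄ = [-14]
step 0: S = H·P̄·Hᵀ + R = [323]
step 0: K = P̄·Hᵀ·S⁻¹ = [-30/323; -115/323]
step 0: x' = x̄ + K·y = [97/323, -5/323]
step 0: P' = (I − K·H)·P̄ = [392/323 -543/323; -543/323 987/323]
step 1: x̄ = F·x = [97/323, 301/323]
step 1: P̄ = F·P·Fᵀ + Q = [715/323 2262/323; 2262/323 14315/323]
step 1: y = z − H·x̄ = [98/17]
step 1: S = H·P̄·Hᵀ + R = [4832/17]
step 1: K = P̄·Hᵀ·S⁻¹ = [-351/4832; -233/604]
step 1: x' = x̄ + K·y = [-5437/45904, -7413/5738]
step 1: P' = (I − K·H)·P̄ = [65533/91808 -11037/11476; -11037/11476 5799/2869]

step 0: x' = [97/323, -5/323], P' = [392/323 -543/323; -543/323 987/323]
step 1: x' = [-5437/45904, -7413/5738], P' = [65533/91808 -11037/11476; -11037/11476 5799/2869]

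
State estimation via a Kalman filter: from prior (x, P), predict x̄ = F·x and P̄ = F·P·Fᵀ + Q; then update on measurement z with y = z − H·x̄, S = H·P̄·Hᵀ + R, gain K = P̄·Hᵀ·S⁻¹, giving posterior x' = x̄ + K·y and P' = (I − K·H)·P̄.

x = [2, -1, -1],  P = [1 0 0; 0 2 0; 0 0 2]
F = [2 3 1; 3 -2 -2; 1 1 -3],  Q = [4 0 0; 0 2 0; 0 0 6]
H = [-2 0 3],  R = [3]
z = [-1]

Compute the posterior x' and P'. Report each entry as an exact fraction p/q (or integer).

x̄ = F·x = [0, 10, 4]
P̄ = F·P·Fᵀ + Q = [28 -10 2; -10 27 11; 2 11 27]
y = z − H·x̄ = [-13]
S = H·P̄·Hᵀ + R = [334]
K = P̄·Hᵀ·S⁻¹ = [-25/167; 53/334; 77/334]
x' = x̄ + K·y = [325/167, 2651/334, 335/334]
P' = (I − K·H)·P̄ = [3426/167 -345/167 2259/167; -345/167 6209/334 -407/334; 2259/167 -407/334 3089/334]

x' = [325/167, 2651/334, 335/334]
P' = [3426/167 -345/167 2259/167; -345/167 6209/334 -407/334; 2259/167 -407/334 3089/334]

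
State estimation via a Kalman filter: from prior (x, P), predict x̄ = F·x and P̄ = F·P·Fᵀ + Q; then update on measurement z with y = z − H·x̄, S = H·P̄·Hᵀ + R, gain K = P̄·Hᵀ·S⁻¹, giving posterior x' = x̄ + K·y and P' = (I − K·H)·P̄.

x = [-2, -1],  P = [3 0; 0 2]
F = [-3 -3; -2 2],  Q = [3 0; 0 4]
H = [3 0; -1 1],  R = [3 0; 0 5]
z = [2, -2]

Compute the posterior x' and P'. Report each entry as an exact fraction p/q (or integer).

x' = [3087/4133, -3554/4133]
P' = [1356/4133 1146/4133; 1146/4133 17976/4133]

x̄ = F·x = [9, 2]
P̄ = F·P·Fᵀ + Q = [48 6; 6 24]
y = z − H·x̄ = [-25, 5]
S = H·P̄·Hᵀ + R = [435 -126; -126 65]
K = P̄·Hᵀ·S⁻¹ = [1356/4133 -42/4133; 1146/4133 3366/4133]
x' = x̄ + K·y = [3087/4133, -3554/4133]
P' = (I − K·H)·P̄ = [1356/4133 1146/4133; 1146/4133 17976/4133]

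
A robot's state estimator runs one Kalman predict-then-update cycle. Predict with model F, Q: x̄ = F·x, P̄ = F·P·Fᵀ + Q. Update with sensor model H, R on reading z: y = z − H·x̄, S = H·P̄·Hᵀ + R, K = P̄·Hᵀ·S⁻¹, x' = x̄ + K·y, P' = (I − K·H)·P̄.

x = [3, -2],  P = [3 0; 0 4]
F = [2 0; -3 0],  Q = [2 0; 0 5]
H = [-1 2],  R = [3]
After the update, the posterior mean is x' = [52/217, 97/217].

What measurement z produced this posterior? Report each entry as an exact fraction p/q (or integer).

z = [1]

x̄ = F·x = [6, -9]
P̄ = F·P·Fᵀ + Q = [14 -18; -18 32]
S = H·P̄·Hᵀ + R = [217]
K = P̄·Hᵀ·S⁻¹ = [-50/217; 82/217]
x' − x̄ = [-1250/217, 2050/217] = K·y
y = (KᵀK)⁻¹·Kᵀ·(x' − x̄) = [25]
z = y + H·x̄ = [25] + [-24] = [1]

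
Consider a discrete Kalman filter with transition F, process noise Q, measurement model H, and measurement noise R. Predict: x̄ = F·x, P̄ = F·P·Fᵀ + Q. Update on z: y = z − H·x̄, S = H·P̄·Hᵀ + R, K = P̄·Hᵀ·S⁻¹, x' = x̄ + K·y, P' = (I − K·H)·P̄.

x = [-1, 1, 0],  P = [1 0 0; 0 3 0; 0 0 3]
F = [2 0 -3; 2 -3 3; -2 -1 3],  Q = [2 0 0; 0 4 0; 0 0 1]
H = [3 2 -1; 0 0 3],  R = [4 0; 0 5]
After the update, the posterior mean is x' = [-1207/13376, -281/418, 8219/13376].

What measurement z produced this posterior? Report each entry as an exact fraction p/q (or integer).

z = [-2, 2]

x̄ = F·x = [-2, -5, 1]
P̄ = F·P·Fᵀ + Q = [33 -23 -31; -23 62 32; -31 32 35]
S = H·P̄·Hᵀ + R = [366 -192; -192 320]
K = P̄·Hᵀ·S⁻¹ = [47/418 -2985/13376; 403/1254 103/209; -5/1254 4357/13376]
x' − x̄ = [25545/13376, 1809/418, -5157/13376] = K·y
y = (KᵀK)⁻¹·Kᵀ·(x' − x̄) = [15, -1]
z = y + H·x̄ = [15, -1] + [-17, 3] = [-2, 2]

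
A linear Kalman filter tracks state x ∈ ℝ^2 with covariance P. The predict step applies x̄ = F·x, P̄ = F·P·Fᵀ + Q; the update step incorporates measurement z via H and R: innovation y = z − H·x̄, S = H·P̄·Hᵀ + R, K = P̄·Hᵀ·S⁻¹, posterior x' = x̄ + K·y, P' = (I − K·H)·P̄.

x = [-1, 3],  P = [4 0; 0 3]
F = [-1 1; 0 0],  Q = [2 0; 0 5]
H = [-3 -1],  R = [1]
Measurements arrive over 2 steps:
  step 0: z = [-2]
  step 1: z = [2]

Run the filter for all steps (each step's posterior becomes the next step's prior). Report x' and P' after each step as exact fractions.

step 0: x' = [26/29, -50/87], P' = [18/29 -45/29; -45/29 410/87]
step 1: x' = [-148/207, 25/207], P' = [908/1449 -2270/1449; -2270/1449 13765/2898]

step 0: x̄ = F·x = [4, 0]
step 0: P̄ = F·P·Fᵀ + Q = [9 0; 0 5]
step 0: y = z − H·x̄ = [10]
step 0: S = H·P̄·Hᵀ + R = [87]
step 0: K = P̄·Hᵀ·S⁻¹ = [-9/29; -5/87]
step 0: x' = x̄ + K·y = [26/29, -50/87]
step 0: P' = (I − K·H)·P̄ = [18/29 -45/29; -45/29 410/87]
step 1: x̄ = F·x = [-128/87, 0]
step 1: P̄ = F·P·Fᵀ + Q = [908/87 0; 0 5]
step 1: y = z − H·x̄ = [-70/29]
step 1: S = H·P̄·Hᵀ + R = [2898/29]
step 1: K = P̄·Hᵀ·S⁻¹ = [-454/1449; -145/2898]
step 1: x' = x̄ + K·y = [-148/207, 25/207]
step 1: P' = (I − K·H)·P̄ = [908/1449 -2270/1449; -2270/1449 13765/2898]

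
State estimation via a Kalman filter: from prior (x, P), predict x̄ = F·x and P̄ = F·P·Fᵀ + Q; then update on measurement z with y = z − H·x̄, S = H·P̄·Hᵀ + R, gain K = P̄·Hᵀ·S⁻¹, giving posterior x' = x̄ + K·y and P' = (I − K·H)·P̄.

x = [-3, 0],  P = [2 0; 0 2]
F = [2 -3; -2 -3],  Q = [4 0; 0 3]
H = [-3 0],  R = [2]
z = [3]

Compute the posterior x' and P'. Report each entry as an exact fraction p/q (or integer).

x' = [-141/136, 1041/136]
P' = [15/68 5/68; 5/68 1747/68]

x̄ = F·x = [-6, 6]
P̄ = F·P·Fᵀ + Q = [30 10; 10 29]
y = z − H·x̄ = [-15]
S = H·P̄·Hᵀ + R = [272]
K = P̄·Hᵀ·S⁻¹ = [-45/136; -15/136]
x' = x̄ + K·y = [-141/136, 1041/136]
P' = (I − K·H)·P̄ = [15/68 5/68; 5/68 1747/68]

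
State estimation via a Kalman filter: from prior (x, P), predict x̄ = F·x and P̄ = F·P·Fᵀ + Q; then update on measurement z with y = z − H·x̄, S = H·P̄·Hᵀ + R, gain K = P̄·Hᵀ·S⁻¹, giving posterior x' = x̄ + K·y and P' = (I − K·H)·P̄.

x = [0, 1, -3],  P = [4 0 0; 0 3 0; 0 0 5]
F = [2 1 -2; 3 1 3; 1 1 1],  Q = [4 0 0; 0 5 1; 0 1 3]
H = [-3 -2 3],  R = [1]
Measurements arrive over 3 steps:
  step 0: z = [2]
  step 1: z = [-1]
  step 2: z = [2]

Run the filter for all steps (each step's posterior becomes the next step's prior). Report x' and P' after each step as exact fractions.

step 0: x' = [537/151, -4612/453, -1166/453], P' = [1693/151 -3493/151 -649/151; -3493/151 34541/453 12523/453; -649/151 12523/453 6395/453]
step 1: x' = [-5834/27169, -190041/27169, -141931/27169], P' = [290957/54338 -3088359/108676 -1481517/108676; -3088359/108676 56258723/217352 31330041/217352; -1481517/108676 31330041/217352 17939339/217352]
step 2: x' = [149024646/58089851, -1235160876/58089851, -635816152/58089851], P' = [863916213/58089851 -6986128630/58089851 -3798574808/58089851; -6986128630/58089851 66090813888/58089851 37097076310/58089851; -3798574808/58089851 37097076310/58089851 20949275974/58089851]

step 0: x̄ = F·x = [7, -8, -2]
step 0: P̄ = F·P·Fᵀ + Q = [43 -3 1; -3 89 31; 1 31 15]
step 0: y = z − H·x̄ = [13]
step 0: S = H·P̄·Hᵀ + R = [453]
step 0: K = P̄·Hᵀ·S⁻¹ = [-40/151; -76/453; -20/453]
step 0: x' = x̄ + K·y = [537/151, -4612/453, -1166/453]
step 0: P' = (I − K·H)·P̄ = [1693/151 -3493/151 -649/151; -3493/151 34541/453 12523/453; -649/151 12523/453 6395/453]
step 1: x̄ = F·x = [314/151, -3277/453, -1389/151]
step 1: P̄ = F·P·Fᵀ + Q = [1939/151 -4409/151 -4017/151; -4409/151 117290/453 21970/151; -4017/151 21970/151 15856/151]
step 1: y = z − H·x̄ = [8320/453]
step 1: S = H·P̄·Hᵀ + R = [217352/453]
step 1: K = P̄·Hᵀ·S⁻¹ = [-13575/108676; 2831/217352; 47037/217352]
step 1: x' = x̄ + K·y = [-5834/27169, -190041/27169, -141931/27169]
step 1: P' = (I − K·H)·P̄ = [290957/54338 -3088359/108676 -1481517/108676; -3088359/108676 56258723/217352 31330041/217352; -1481517/108676 31330041/217352 17939339/217352]
step 2: x̄ = F·x = [82153/27169, -633336/27169, -337806/27169]
step 2: P̄ = F·P·Fᵀ + Q = [7218035/217352 -10986973/54338 -13576247/108676; -10986973/54338 40857414/27169 24577583/27169; -13576247/108676 24577583/27169 30098631/54338]
step 2: y = z − H·x̄ = [47543/27169]
step 2: S = H·P̄·Hᵀ + R = [58089851/217352]
step 2: K = P̄·Hᵀ·S⁻¹ = [-15215803/58089851; 67987044/58089851; 49399726/58089851]
step 2: x' = x̄ + K·y = [149024646/58089851, -1235160876/58089851, -635816152/58089851]
step 2: P' = (I − K·H)·P̄ = [863916213/58089851 -6986128630/58089851 -3798574808/58089851; -6986128630/58089851 66090813888/58089851 37097076310/58089851; -3798574808/58089851 37097076310/58089851 20949275974/58089851]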